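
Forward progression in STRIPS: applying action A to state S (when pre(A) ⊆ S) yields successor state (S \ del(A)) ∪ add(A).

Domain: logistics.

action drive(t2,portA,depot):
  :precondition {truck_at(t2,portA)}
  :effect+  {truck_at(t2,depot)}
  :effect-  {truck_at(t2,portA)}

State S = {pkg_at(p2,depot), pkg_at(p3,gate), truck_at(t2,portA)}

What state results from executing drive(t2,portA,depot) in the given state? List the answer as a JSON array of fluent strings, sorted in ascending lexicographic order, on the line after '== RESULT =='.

Compute (S \ del) ∪ add:
  pre ⊆ S: {truck_at(t2,portA)} ⊆ S  — applicable
  S \ del = {pkg_at(p2,depot), pkg_at(p3,gate)}
  ∪ add   = {pkg_at(p2,depot), pkg_at(p3,gate), truck_at(t2,depot)}

== RESULT ==
["pkg_at(p2,depot)", "pkg_at(p3,gate)", "truck_at(t2,depot)"]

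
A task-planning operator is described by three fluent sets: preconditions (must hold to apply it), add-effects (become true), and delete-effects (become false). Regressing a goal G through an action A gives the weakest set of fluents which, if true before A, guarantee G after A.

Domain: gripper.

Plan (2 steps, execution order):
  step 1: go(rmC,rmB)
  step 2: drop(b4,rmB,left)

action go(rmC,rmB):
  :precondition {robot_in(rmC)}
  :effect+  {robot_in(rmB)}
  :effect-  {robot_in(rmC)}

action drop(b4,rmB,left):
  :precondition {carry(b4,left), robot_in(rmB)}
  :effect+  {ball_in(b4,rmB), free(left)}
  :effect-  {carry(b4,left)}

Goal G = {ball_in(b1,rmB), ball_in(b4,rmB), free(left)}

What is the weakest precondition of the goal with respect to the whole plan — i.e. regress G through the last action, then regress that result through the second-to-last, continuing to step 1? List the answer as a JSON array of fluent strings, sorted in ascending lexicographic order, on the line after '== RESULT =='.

Regress step by step:
  through step 2 (drop(b4,rmB,left)): drop {ball_in(b4,rmB), free(left)}, keep {ball_in(b1,rmB)}, require {carry(b4,left), robot_in(rmB)}
    → {ball_in(b1,rmB), carry(b4,left), robot_in(rmB)}
  through step 1 (go(rmC,rmB)): drop {robot_in(rmB)}, keep {ball_in(b1,rmB), carry(b4,left)}, require {robot_in(rmC)}
    → {ball_in(b1,rmB), carry(b4,left), robot_in(rmC)}

== RESULT ==
["ball_in(b1,rmB)", "carry(b4,left)", "robot_in(rmC)"]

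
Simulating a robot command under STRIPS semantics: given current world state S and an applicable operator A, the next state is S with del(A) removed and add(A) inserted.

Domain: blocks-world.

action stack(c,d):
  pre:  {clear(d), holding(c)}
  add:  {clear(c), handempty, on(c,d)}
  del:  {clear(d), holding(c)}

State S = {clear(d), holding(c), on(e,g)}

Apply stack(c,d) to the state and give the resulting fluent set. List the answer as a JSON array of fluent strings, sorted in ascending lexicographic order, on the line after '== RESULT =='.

Compute (S \ del) ∪ add:
  pre ⊆ S: {clear(d), holding(c)} ⊆ S  — applicable
  S \ del = {on(e,g)}
  ∪ add   = {clear(c), handempty, on(c,d), on(e,g)}

== RESULT ==
["clear(c)", "handempty", "on(c,d)", "on(e,g)"]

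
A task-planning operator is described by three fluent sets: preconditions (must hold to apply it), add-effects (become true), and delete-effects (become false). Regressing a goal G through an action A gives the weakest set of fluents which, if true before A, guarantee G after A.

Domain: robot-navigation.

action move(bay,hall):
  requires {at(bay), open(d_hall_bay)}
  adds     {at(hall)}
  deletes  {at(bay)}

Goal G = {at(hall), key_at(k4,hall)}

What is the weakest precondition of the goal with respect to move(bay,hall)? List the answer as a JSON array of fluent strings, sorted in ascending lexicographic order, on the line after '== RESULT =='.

Compute (G \ add) ∪ pre:
  G ∩ del = {}  (empty — regression defined)
  G \ add = {at(hall), key_at(k4,hall)} \ {at(hall)} = {key_at(k4,hall)}
  ∪ pre   = {key_at(k4,hall)} ∪ {at(bay), open(d_hall_bay)}
          = {at(bay), key_at(k4,hall), open(d_hall_bay)}

== RESULT ==
["at(bay)", "key_at(k4,hall)", "open(d_hall_bay)"]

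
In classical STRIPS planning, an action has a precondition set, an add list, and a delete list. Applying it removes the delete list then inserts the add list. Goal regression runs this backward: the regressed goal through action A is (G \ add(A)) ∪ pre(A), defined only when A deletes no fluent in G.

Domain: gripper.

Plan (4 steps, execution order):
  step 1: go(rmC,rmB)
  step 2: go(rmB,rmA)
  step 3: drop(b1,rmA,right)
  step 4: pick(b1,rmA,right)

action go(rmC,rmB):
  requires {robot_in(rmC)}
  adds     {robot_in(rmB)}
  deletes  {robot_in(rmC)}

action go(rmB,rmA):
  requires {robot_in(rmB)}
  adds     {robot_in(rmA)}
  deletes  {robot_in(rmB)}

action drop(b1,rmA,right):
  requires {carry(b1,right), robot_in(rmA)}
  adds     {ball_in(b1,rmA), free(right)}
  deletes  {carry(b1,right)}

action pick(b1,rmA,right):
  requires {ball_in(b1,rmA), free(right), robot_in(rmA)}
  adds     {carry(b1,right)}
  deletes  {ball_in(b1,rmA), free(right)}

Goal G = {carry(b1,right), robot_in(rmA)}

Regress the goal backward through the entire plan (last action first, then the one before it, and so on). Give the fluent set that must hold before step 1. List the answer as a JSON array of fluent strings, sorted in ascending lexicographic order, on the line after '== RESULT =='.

Regress step by step:
  through step 4 (pick(b1,rmA,right)): drop {carry(b1,right)}, keep {robot_in(rmA)}, require {ball_in(b1,rmA), free(right), robot_in(rmA)}
    → {ball_in(b1,rmA), free(right), robot_in(rmA)}
  through step 3 (drop(b1,rmA,right)): drop {ball_in(b1,rmA), free(right)}, keep {robot_in(rmA)}, require {carry(b1,right), robot_in(rmA)}
    → {carry(b1,right), robot_in(rmA)}
  through step 2 (go(rmB,rmA)): drop {robot_in(rmA)}, keep {carry(b1,right)}, require {robot_in(rmB)}
    → {carry(b1,right), robot_in(rmB)}
  through step 1 (go(rmC,rmB)): drop {robot_in(rmB)}, keep {carry(b1,right)}, require {robot_in(rmC)}
    → {carry(b1,right), robot_in(rmC)}

== RESULT ==
["carry(b1,right)", "robot_in(rmC)"]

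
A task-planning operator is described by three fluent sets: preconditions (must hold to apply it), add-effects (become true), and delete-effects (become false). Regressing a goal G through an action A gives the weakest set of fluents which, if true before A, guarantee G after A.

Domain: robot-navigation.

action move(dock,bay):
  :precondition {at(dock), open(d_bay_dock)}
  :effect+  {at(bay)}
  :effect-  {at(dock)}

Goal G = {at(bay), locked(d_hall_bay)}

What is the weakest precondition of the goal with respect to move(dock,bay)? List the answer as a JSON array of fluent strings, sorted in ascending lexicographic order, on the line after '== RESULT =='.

Compute (G \ add) ∪ pre:
  G ∩ del = {}  (empty — regression defined)
  G \ add = {at(bay), locked(d_hall_bay)} \ {at(bay)} = {locked(d_hall_bay)}
  ∪ pre   = {locked(d_hall_bay)} ∪ {at(dock), open(d_bay_dock)}
          = {at(dock), locked(d_hall_bay), open(d_bay_dock)}

== RESULT ==
["at(dock)", "locked(d_hall_bay)", "open(d_bay_dock)"]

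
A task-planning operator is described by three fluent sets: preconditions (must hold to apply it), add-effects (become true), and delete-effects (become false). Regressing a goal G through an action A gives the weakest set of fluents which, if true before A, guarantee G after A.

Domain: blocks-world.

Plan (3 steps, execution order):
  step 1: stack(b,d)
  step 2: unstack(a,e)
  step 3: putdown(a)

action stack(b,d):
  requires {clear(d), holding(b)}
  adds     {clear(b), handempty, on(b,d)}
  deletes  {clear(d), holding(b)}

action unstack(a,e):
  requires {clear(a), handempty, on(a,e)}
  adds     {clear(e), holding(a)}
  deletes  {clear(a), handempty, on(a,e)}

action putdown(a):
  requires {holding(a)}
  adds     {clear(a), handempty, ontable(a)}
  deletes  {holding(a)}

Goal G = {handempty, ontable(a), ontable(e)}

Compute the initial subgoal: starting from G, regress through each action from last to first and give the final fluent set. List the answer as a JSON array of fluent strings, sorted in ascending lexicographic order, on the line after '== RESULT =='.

Work backward from the goal:
  through step 3 (putdown(a)): drop {handempty, ontable(a)}, keep {ontable(e)}, require {holding(a)}
    → {holding(a), ontable(e)}
  through step 2 (unstack(a,e)): drop {holding(a)}, keep {ontable(e)}, require {clear(a), handempty, on(a,e)}
    → {clear(a), handempty, on(a,e), ontable(e)}
  through step 1 (stack(b,d)): drop {handempty}, keep {clear(a), on(a,e), ontable(e)}, require {clear(d), holding(b)}
    → {clear(a), clear(d), holding(b), on(a,e), ontable(e)}

== RESULT ==
["clear(a)", "clear(d)", "holding(b)", "on(a,e)", "ontable(e)"]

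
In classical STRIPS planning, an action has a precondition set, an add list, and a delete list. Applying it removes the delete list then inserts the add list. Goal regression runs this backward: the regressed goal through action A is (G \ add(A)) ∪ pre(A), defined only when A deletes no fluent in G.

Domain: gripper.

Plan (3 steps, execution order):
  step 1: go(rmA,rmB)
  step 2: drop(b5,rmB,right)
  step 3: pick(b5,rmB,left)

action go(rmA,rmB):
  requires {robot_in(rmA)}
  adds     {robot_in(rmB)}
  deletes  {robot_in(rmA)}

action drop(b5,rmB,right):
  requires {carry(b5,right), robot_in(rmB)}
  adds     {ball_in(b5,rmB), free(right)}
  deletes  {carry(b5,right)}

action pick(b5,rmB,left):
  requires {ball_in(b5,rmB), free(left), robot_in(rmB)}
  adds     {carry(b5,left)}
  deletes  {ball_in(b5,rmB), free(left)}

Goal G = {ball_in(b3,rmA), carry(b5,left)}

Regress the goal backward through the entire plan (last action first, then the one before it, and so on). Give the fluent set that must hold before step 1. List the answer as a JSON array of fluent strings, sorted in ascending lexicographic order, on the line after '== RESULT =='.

Regress step by step:
  through step 3 (pick(b5,rmB,left)): drop {carry(b5,left)}, keep {ball_in(b3,rmA)}, require {ball_in(b5,rmB), free(left), robot_in(rmB)}
    → {ball_in(b3,rmA), ball_in(b5,rmB), free(left), robot_in(rmB)}
  through step 2 (drop(b5,rmB,right)): drop {ball_in(b5,rmB)}, keep {ball_in(b3,rmA), free(left), robot_in(rmB)}, require {carry(b5,right), robot_in(rmB)}
    → {ball_in(b3,rmA), carry(b5,right), free(left), robot_in(rmB)}
  through step 1 (go(rmA,rmB)): drop {robot_in(rmB)}, keep {ball_in(b3,rmA), carry(b5,right), free(left)}, require {robot_in(rmA)}
    → {ball_in(b3,rmA), carry(b5,right), free(left), robot_in(rmA)}

== RESULT ==
["ball_in(b3,rmA)", "carry(b5,right)", "free(left)", "robot_in(rmA)"]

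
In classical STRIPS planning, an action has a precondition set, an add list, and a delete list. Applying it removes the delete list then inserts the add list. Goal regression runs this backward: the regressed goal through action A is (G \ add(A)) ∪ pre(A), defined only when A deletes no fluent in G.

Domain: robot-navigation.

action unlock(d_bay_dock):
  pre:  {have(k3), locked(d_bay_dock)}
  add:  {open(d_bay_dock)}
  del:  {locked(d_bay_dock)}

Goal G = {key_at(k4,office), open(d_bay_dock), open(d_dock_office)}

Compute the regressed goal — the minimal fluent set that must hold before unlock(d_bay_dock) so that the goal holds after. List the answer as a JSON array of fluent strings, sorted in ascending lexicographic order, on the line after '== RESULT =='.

Compute (G \ add) ∪ pre:
  G ∩ del = {}  (empty — regression defined)
  G \ add = {key_at(k4,office), open(d_bay_dock), open(d_dock_office)} \ {open(d_bay_dock)} = {key_at(k4,office), open(d_dock_office)}
  ∪ pre   = {key_at(k4,office), open(d_dock_office)} ∪ {have(k3), locked(d_bay_dock)}
          = {have(k3), key_at(k4,office), locked(d_bay_dock), open(d_dock_office)}

== RESULT ==
["have(k3)", "key_at(k4,office)", "locked(d_bay_dock)", "open(d_dock_office)"]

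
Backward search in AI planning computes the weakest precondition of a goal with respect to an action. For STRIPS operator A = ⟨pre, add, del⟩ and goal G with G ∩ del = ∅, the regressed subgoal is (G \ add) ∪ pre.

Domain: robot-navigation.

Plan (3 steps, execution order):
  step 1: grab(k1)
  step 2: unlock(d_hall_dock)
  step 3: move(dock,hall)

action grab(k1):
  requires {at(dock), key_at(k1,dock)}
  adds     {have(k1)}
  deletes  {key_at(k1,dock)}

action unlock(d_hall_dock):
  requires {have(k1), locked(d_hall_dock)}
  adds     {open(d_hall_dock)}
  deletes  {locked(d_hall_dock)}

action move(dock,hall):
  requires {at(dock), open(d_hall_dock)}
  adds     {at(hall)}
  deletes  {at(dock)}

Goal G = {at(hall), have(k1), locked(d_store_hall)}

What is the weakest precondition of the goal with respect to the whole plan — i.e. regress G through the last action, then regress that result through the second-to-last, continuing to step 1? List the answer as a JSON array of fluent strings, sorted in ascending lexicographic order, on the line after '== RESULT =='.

Regress step by step:
  through step 3 (move(dock,hall)): drop {at(hall)}, keep {have(k1), locked(d_store_hall)}, require {at(dock), open(d_hall_dock)}
    → {at(dock), have(k1), locked(d_store_hall), open(d_hall_dock)}
  through step 2 (unlock(d_hall_dock)): drop {open(d_hall_dock)}, keep {at(dock), have(k1), locked(d_store_hall)}, require {have(k1), locked(d_hall_dock)}
    → {at(dock), have(k1), locked(d_hall_dock), locked(d_store_hall)}
  through step 1 (grab(k1)): drop {have(k1)}, keep {at(dock), locked(d_hall_dock), locked(d_store_hall)}, require {at(dock), key_at(k1,dock)}
    → {at(dock), key_at(k1,dock), locked(d_hall_dock), locked(d_store_hall)}

== RESULT ==
["at(dock)", "key_at(k1,dock)", "locked(d_hall_dock)", "locked(d_store_hall)"]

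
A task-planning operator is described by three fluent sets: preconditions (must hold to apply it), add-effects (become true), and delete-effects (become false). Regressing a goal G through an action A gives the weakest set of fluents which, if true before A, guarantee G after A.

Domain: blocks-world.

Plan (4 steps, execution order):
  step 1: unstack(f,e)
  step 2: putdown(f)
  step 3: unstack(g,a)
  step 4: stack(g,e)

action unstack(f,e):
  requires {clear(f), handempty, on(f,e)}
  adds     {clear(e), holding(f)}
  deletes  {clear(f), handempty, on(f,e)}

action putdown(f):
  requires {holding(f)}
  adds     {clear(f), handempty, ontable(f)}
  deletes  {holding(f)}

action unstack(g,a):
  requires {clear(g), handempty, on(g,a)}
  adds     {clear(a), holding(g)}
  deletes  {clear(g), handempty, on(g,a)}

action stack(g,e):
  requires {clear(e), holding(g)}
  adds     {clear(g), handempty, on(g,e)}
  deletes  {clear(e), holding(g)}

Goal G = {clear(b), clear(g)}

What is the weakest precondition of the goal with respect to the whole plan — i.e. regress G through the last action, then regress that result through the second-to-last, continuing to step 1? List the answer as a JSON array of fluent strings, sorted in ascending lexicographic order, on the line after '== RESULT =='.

Work backward from the goal:
  through step 4 (stack(g,e)): drop {clear(g)}, keep {clear(b)}, require {clear(e), holding(g)}
    → {clear(b), clear(e), holding(g)}
  through step 3 (unstack(g,a)): drop {holding(g)}, keep {clear(b), clear(e)}, require {clear(g), handempty, on(g,a)}
    → {clear(b), clear(e), clear(g), handempty, on(g,a)}
  through step 2 (putdown(f)): drop {handempty}, keep {clear(b), clear(e), clear(g), on(g,a)}, require {holding(f)}
    → {clear(b), clear(e), clear(g), holding(f), on(g,a)}
  through step 1 (unstack(f,e)): drop {clear(e), holding(f)}, keep {clear(b), clear(g), on(g,a)}, require {clear(f), handempty, on(f,e)}
    → {clear(b), clear(f), clear(g), handempty, on(f,e), on(g,a)}

== RESULT ==
["clear(b)", "clear(f)", "clear(g)", "handempty", "on(f,e)", "on(g,a)"]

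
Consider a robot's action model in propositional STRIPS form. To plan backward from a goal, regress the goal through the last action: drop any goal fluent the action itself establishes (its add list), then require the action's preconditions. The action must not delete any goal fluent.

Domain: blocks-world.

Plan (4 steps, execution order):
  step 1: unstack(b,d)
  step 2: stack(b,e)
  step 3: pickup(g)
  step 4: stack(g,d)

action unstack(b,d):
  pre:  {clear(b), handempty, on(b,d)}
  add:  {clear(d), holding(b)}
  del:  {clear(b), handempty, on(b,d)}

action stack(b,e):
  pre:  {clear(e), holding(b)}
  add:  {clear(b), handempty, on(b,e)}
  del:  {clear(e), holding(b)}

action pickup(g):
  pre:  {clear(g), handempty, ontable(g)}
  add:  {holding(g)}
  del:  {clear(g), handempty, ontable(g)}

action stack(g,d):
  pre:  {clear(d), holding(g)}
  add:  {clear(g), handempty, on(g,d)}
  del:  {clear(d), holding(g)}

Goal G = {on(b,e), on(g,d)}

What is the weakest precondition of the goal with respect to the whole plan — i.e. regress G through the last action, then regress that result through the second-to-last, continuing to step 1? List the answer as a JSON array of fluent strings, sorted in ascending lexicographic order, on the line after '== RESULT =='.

Regress step by step:
  through step 4 (stack(g,d)): drop {on(g,d)}, keep {on(b,e)}, require {clear(d), holding(g)}
    → {clear(d), holding(g), on(b,e)}
  through step 3 (pickup(g)): drop {holding(g)}, keep {clear(d), on(b,e)}, require {clear(g), handempty, ontable(g)}
    → {clear(d), clear(g), handempty, on(b,e), ontable(g)}
  through step 2 (stack(b,e)): drop {handempty, on(b,e)}, keep {clear(d), clear(g), ontable(g)}, require {clear(e), holding(b)}
    → {clear(d), clear(e), clear(g), holding(b), ontable(g)}
  through step 1 (unstack(b,d)): drop {clear(d), holding(b)}, keep {clear(e), clear(g), ontable(g)}, require {clear(b), handempty, on(b,d)}
    → {clear(b), clear(e), clear(g), handempty, on(b,d), ontable(g)}

== RESULT ==
["clear(b)", "clear(e)", "clear(g)", "handempty", "on(b,d)", "ontable(g)"]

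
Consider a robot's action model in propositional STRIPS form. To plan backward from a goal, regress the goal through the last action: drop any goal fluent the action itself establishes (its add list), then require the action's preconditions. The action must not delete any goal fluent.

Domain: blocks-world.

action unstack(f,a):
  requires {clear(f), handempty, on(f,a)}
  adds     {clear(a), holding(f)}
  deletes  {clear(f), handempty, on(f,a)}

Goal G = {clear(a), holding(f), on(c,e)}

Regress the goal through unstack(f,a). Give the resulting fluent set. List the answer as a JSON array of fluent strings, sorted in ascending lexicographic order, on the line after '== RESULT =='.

Compute (G \ add) ∪ pre:
  G ∩ del = {}  (empty — regression defined)
  G \ add = {clear(a), holding(f), on(c,e)} \ {clear(a), holding(f)} = {on(c,e)}
  ∪ pre   = {on(c,e)} ∪ {clear(f), handempty, on(f,a)}
          = {clear(f), handempty, on(c,e), on(f,a)}

== RESULT ==
["clear(f)", "handempty", "on(c,e)", "on(f,a)"]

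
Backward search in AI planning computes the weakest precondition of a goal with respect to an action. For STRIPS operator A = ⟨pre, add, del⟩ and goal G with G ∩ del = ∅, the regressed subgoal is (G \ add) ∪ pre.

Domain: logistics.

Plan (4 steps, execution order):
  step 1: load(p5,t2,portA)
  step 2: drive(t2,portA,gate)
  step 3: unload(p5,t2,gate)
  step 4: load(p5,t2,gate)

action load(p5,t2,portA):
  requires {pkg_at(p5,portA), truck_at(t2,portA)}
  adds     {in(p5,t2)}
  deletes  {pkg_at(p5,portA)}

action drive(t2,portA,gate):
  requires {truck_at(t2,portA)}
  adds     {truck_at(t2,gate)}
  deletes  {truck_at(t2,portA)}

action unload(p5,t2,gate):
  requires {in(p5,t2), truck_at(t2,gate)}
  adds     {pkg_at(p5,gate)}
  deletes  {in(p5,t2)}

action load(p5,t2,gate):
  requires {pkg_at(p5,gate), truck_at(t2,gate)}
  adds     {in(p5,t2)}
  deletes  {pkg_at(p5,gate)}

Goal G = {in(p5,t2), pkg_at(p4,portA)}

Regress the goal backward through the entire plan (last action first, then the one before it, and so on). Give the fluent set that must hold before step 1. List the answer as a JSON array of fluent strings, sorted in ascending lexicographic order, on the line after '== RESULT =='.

Regress step by step:
  through step 4 (load(p5,t2,gate)): drop {in(p5,t2)}, keep {pkg_at(p4,portA)}, require {pkg_at(p5,gate), truck_at(t2,gate)}
    → {pkg_at(p4,portA), pkg_at(p5,gate), truck_at(t2,gate)}
  through step 3 (unload(p5,t2,gate)): drop {pkg_at(p5,gate)}, keep {pkg_at(p4,portA), truck_at(t2,gate)}, require {in(p5,t2), truck_at(t2,gate)}
    → {in(p5,t2), pkg_at(p4,portA), truck_at(t2,gate)}
  through step 2 (drive(t2,portA,gate)): drop {truck_at(t2,gate)}, keep {in(p5,t2), pkg_at(p4,portA)}, require {truck_at(t2,portA)}
    → {in(p5,t2), pkg_at(p4,portA), truck_at(t2,portA)}
  through step 1 (load(p5,t2,portA)): drop {in(p5,t2)}, keep {pkg_at(p4,portA), truck_at(t2,portA)}, require {pkg_at(p5,portA), truck_at(t2,portA)}
    → {pkg_at(p4,portA), pkg_at(p5,portA), truck_at(t2,portA)}

== RESULT ==
["pkg_at(p4,portA)", "pkg_at(p5,portA)", "truck_at(t2,portA)"]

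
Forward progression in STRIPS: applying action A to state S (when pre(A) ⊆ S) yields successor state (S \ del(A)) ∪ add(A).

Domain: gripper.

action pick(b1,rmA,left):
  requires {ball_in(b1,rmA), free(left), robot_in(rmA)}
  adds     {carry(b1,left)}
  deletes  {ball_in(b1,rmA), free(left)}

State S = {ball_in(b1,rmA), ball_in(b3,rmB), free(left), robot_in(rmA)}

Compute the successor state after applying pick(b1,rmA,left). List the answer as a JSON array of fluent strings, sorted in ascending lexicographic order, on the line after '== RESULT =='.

Progress:
  pre ⊆ S: {ball_in(b1,rmA), free(left), robot_in(rmA)} ⊆ S  — applicable
  S \ del = {ball_in(b3,rmB), robot_in(rmA)}
  ∪ add   = {ball_in(b3,rmB), carry(b1,left), robot_in(rmA)}

== RESULT ==
["ball_in(b3,rmB)", "carry(b1,left)", "robot_in(rmA)"]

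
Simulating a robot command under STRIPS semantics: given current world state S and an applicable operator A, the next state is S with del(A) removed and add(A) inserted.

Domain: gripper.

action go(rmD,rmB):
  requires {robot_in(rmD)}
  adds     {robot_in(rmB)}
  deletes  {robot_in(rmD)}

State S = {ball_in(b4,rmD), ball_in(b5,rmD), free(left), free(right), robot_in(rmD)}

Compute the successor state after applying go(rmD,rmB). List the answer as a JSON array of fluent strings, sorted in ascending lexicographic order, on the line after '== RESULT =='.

Progress:
  pre ⊆ S: {robot_in(rmD)} ⊆ S  — applicable
  S \ del = {ball_in(b4,rmD), ball_in(b5,rmD), free(left), free(right)}
  ∪ add   = {ball_in(b4,rmD), ball_in(b5,rmD), free(left), free(right), robot_in(rmB)}

== RESULT ==
["ball_in(b4,rmD)", "ball_in(b5,rmD)", "free(left)", "free(right)", "robot_in(rmB)"]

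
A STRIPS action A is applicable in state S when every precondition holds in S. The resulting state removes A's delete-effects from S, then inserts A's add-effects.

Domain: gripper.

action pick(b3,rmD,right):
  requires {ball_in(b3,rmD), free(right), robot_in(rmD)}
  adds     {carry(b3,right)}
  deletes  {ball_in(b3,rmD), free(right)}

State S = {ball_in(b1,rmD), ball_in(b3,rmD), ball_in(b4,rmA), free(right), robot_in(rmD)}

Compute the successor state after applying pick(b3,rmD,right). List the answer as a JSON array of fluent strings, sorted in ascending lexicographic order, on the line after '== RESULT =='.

Progress:
  pre ⊆ S: {ball_in(b3,rmD), free(right), robot_in(rmD)} ⊆ S  — applicable
  S \ del = {ball_in(b1,rmD), ball_in(b4,rmA), robot_in(rmD)}
  ∪ add   = {ball_in(b1,rmD), ball_in(b4,rmA), carry(b3,right), robot_in(rmD)}

== RESULT ==
["ball_in(b1,rmD)", "ball_in(b4,rmA)", "carry(b3,right)", "robot_in(rmD)"]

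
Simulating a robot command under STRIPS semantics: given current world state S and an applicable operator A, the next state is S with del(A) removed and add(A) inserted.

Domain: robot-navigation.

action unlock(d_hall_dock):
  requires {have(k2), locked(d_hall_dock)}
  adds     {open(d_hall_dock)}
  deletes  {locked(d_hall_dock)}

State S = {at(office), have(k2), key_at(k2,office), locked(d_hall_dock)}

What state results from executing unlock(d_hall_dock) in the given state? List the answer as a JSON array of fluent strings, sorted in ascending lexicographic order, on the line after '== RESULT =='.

Compute (S \ del) ∪ add:
  pre ⊆ S: {have(k2), locked(d_hall_dock)} ⊆ S  — applicable
  S \ del = {at(office), have(k2), key_at(k2,office)}
  ∪ add   = {at(office), have(k2), key_at(k2,office), open(d_hall_dock)}

== RESULT ==
["at(office)", "have(k2)", "key_at(k2,office)", "open(d_hall_dock)"]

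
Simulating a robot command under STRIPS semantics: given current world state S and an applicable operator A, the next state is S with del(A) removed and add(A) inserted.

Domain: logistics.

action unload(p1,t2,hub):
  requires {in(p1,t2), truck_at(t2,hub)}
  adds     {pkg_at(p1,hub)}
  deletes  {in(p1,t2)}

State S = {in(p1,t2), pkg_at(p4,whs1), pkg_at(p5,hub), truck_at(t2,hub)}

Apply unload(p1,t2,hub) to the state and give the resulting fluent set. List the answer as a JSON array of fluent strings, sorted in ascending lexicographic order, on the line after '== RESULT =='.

Progress:
  pre ⊆ S: {in(p1,t2), truck_at(t2,hub)} ⊆ S  — applicable
  S \ del = {pkg_at(p4,whs1), pkg_at(p5,hub), truck_at(t2,hub)}
  ∪ add   = {pkg_at(p1,hub), pkg_at(p4,whs1), pkg_at(p5,hub), truck_at(t2,hub)}

== RESULT ==
["pkg_at(p1,hub)", "pkg_at(p4,whs1)", "pkg_at(p5,hub)", "truck_at(t2,hub)"]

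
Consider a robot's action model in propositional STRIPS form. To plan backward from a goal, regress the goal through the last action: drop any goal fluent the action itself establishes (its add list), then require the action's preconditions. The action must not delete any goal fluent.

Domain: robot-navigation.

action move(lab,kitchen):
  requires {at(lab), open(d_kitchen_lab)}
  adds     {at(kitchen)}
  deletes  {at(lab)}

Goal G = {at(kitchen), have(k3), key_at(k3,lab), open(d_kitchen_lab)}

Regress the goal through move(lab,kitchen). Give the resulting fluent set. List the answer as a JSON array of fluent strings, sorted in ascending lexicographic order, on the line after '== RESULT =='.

Compute (G \ add) ∪ pre:
  G ∩ del = {}  (empty — regression defined)
  G \ add = {at(kitchen), have(k3), key_at(k3,lab), open(d_kitchen_lab)} \ {at(kitchen)} = {have(k3), key_at(k3,lab), open(d_kitchen_lab)}
  ∪ pre   = {have(k3), key_at(k3,lab), open(d_kitchen_lab)} ∪ {at(lab), open(d_kitchen_lab)}
          = {at(lab), have(k3), key_at(k3,lab), open(d_kitchen_lab)}

== RESULT ==
["at(lab)", "have(k3)", "key_at(k3,lab)", "open(d_kitchen_lab)"]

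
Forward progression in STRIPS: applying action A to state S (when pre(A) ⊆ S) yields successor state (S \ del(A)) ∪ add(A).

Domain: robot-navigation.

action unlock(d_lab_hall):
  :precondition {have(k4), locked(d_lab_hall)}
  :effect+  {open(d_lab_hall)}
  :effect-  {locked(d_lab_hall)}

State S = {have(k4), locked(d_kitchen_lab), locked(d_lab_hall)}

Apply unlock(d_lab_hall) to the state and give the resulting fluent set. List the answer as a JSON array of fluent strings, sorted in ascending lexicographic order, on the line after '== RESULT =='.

Progress:
  pre ⊆ S: {have(k4), locked(d_lab_hall)} ⊆ S  — applicable
  S \ del = {have(k4), locked(d_kitchen_lab)}
  ∪ add   = {have(k4), locked(d_kitchen_lab), open(d_lab_hall)}

== RESULT ==
["have(k4)", "locked(d_kitchen_lab)", "open(d_lab_hall)"]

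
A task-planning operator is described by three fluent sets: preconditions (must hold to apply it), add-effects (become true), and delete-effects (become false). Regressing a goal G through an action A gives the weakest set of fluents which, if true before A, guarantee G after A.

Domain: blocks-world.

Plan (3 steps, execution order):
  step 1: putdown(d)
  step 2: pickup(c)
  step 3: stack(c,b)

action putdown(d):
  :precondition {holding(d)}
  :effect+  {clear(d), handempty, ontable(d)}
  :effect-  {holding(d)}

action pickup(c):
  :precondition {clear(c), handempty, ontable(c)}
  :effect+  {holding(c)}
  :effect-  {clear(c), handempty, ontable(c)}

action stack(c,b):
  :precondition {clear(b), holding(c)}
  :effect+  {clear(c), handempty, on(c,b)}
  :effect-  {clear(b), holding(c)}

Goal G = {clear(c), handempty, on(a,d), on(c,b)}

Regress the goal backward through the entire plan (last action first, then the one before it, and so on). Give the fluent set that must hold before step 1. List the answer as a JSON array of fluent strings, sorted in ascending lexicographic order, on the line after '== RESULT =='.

Regress step by step:
  through step 3 (stack(c,b)): drop {clear(c), handempty, on(c,b)}, keep {on(a,d)}, require {clear(b), holding(c)}
    → {clear(b), holding(c), on(a,d)}
  through step 2 (pickup(c)): drop {holding(c)}, keep {clear(b), on(a,d)}, require {clear(c), handempty, ontable(c)}
    → {clear(b), clear(c), handempty, on(a,d), ontable(c)}
  through step 1 (putdown(d)): drop {handempty}, keep {clear(b), clear(c), on(a,d), ontable(c)}, require {holding(d)}
    → {clear(b), clear(c), holding(d), on(a,d), ontable(c)}

== RESULT ==
["clear(b)", "clear(c)", "holding(d)", "on(a,d)", "ontable(c)"]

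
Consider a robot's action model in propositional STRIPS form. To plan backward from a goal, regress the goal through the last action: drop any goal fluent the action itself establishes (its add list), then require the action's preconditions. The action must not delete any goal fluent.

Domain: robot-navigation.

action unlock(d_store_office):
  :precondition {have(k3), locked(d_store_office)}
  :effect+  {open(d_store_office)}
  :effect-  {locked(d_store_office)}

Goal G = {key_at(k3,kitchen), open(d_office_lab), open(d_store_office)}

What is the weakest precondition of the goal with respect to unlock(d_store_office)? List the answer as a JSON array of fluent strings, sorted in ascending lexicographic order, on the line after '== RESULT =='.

Regress:
  G ∩ del = {}  (empty — regression defined)
  G \ add = {key_at(k3,kitchen), open(d_office_lab), open(d_store_office)} \ {open(d_store_office)} = {key_at(k3,kitchen), open(d_office_lab)}
  ∪ pre   = {key_at(k3,kitchen), open(d_office_lab)} ∪ {have(k3), locked(d_store_office)}
          = {have(k3), key_at(k3,kitchen), locked(d_store_office), open(d_office_lab)}

== RESULT ==
["have(k3)", "key_at(k3,kitchen)", "locked(d_store_office)", "open(d_office_lab)"]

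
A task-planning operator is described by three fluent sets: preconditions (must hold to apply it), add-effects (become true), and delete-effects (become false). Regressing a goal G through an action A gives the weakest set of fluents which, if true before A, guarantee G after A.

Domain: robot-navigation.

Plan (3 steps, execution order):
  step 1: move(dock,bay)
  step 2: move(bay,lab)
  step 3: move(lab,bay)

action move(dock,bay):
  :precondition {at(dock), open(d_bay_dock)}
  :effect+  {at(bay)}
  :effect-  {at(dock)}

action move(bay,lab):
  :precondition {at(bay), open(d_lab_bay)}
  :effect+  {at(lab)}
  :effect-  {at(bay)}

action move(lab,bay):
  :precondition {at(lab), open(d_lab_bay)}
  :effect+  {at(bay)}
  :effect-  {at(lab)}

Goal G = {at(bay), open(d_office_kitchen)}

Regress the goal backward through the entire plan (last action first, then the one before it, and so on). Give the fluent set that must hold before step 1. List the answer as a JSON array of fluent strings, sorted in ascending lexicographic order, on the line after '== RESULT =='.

Work backward from the goal:
  through step 3 (move(lab,bay)): drop {at(bay)}, keep {open(d_office_kitchen)}, require {at(lab), open(d_lab_bay)}
    → {at(lab), open(d_lab_bay), open(d_office_kitchen)}
  through step 2 (move(bay,lab)): drop {at(lab)}, keep {open(d_lab_bay), open(d_office_kitchen)}, require {at(bay), open(d_lab_bay)}
    → {at(bay), open(d_lab_bay), open(d_office_kitchen)}
  through step 1 (move(dock,bay)): drop {at(bay)}, keep {open(d_lab_bay), open(d_office_kitchen)}, require {at(dock), open(d_bay_dock)}
    → {at(dock), open(d_bay_dock), open(d_lab_bay), open(d_office_kitchen)}

== RESULT ==
["at(dock)", "open(d_bay_dock)", "open(d_lab_bay)", "open(d_office_kitchen)"]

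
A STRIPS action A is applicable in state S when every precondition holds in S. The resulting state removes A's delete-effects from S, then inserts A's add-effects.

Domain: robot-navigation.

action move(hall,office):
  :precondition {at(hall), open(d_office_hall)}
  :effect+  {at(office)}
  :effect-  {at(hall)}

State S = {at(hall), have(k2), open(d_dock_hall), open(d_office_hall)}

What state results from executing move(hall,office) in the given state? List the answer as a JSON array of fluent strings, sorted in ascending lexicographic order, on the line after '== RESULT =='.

Progress:
  pre ⊆ S: {at(hall), open(d_office_hall)} ⊆ S  — applicable
  S \ del = {have(k2), open(d_dock_hall), open(d_office_hall)}
  ∪ add   = {at(office), have(k2), open(d_dock_hall), open(d_office_hall)}

== RESULT ==
["at(office)", "have(k2)", "open(d_dock_hall)", "open(d_office_hall)"]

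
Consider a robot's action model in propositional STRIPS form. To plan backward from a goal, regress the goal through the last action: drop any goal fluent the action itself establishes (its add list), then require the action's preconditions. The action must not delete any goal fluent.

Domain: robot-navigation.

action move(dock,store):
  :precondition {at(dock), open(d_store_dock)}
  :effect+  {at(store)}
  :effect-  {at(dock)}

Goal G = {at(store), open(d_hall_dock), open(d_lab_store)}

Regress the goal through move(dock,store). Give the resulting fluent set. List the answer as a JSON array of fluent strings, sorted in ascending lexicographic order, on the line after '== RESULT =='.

Compute (G \ add) ∪ pre:
  G ∩ del = {}  (empty — regression defined)
  G \ add = {at(store), open(d_hall_dock), open(d_lab_store)} \ {at(store)} = {open(d_hall_dock), open(d_lab_store)}
  ∪ pre   = {open(d_hall_dock), open(d_lab_store)} ∪ {at(dock), open(d_store_dock)}
          = {at(dock), open(d_hall_dock), open(d_lab_store), open(d_store_dock)}

== RESULT ==
["at(dock)", "open(d_hall_dock)", "open(d_lab_store)", "open(d_store_dock)"]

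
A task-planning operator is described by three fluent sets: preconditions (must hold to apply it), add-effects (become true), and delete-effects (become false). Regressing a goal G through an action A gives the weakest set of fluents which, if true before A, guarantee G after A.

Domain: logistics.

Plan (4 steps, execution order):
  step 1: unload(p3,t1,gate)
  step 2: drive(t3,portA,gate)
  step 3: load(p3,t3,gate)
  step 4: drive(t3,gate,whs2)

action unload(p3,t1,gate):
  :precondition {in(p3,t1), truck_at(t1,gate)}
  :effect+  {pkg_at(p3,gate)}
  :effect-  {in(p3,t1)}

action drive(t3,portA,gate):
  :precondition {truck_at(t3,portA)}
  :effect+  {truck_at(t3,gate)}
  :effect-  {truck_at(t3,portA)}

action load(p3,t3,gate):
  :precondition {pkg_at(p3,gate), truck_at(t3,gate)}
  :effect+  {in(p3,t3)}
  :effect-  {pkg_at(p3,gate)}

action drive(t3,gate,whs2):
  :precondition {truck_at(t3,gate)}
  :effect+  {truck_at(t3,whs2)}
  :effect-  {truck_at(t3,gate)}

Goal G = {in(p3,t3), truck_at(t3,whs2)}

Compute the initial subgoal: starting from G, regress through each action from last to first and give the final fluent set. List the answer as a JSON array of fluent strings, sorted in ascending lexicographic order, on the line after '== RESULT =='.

Work backward from the goal:
  through step 4 (drive(t3,gate,whs2)): drop {truck_at(t3,whs2)}, keep {in(p3,t3)}, require {truck_at(t3,gate)}
    → {in(p3,t3), truck_at(t3,gate)}
  through step 3 (load(p3,t3,gate)): drop {in(p3,t3)}, keep {truck_at(t3,gate)}, require {pkg_at(p3,gate), truck_at(t3,gate)}
    → {pkg_at(p3,gate), truck_at(t3,gate)}
  through step 2 (drive(t3,portA,gate)): drop {truck_at(t3,gate)}, keep {pkg_at(p3,gate)}, require {truck_at(t3,portA)}
    → {pkg_at(p3,gate), truck_at(t3,portA)}
  through step 1 (unload(p3,t1,gate)): drop {pkg_at(p3,gate)}, keep {truck_at(t3,portA)}, require {in(p3,t1), truck_at(t1,gate)}
    → {in(p3,t1), truck_at(t1,gate), truck_at(t3,portA)}

== RESULT ==
["in(p3,t1)", "truck_at(t1,gate)", "truck_at(t3,portA)"]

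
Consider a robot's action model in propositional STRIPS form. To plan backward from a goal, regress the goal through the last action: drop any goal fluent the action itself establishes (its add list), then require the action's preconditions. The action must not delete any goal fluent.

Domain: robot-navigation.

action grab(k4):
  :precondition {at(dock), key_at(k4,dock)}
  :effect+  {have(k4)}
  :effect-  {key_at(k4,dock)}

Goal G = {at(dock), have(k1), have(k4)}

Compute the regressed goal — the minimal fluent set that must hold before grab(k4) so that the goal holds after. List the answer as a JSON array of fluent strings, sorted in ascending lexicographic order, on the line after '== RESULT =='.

Regress:
  G ∩ del = {}  (empty — regression defined)
  G \ add = {at(dock), have(k1), have(k4)} \ {have(k4)} = {at(dock), have(k1)}
  ∪ pre   = {at(dock), have(k1)} ∪ {at(dock), key_at(k4,dock)}
          = {at(dock), have(k1), key_at(k4,dock)}

== RESULT ==
["at(dock)", "have(k1)", "key_at(k4,dock)"]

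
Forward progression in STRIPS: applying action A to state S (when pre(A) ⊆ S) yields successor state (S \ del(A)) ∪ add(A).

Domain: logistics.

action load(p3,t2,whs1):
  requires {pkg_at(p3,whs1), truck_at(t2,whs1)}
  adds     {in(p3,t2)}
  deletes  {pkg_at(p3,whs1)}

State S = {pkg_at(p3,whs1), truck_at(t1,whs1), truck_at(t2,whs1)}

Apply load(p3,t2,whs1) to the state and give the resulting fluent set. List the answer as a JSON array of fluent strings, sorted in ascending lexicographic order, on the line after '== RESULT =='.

Progress:
  pre ⊆ S: {pkg_at(p3,whs1), truck_at(t2,whs1)} ⊆ S  — applicable
  S \ del = {truck_at(t1,whs1), truck_at(t2,whs1)}
  ∪ add   = {in(p3,t2), truck_at(t1,whs1), truck_at(t2,whs1)}

== RESULT ==
["in(p3,t2)", "truck_at(t1,whs1)", "truck_at(t2,whs1)"]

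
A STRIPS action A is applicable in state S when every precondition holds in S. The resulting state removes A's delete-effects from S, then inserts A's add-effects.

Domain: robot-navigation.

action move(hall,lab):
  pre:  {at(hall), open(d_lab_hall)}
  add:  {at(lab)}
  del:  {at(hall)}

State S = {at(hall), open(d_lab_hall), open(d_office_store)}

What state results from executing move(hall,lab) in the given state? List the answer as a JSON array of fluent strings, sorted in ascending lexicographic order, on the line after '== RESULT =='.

Progress:
  pre ⊆ S: {at(hall), open(d_lab_hall)} ⊆ S  — applicable
  S \ del = {open(d_lab_hall), open(d_office_store)}
  ∪ add   = {at(lab), open(d_lab_hall), open(d_office_store)}

== RESULT ==
["at(lab)", "open(d_lab_hall)", "open(d_office_store)"]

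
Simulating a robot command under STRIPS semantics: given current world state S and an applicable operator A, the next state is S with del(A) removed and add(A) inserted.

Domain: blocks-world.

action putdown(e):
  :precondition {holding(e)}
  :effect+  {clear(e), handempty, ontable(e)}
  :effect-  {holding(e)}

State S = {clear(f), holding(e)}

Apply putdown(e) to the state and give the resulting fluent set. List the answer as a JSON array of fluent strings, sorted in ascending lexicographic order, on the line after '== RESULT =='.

Progress:
  pre ⊆ S: {holding(e)} ⊆ S  — applicable
  S \ del = {clear(f)}
  ∪ add   = {clear(e), clear(f), handempty, ontable(e)}

== RESULT ==
["clear(e)", "clear(f)", "handempty", "ontable(e)"]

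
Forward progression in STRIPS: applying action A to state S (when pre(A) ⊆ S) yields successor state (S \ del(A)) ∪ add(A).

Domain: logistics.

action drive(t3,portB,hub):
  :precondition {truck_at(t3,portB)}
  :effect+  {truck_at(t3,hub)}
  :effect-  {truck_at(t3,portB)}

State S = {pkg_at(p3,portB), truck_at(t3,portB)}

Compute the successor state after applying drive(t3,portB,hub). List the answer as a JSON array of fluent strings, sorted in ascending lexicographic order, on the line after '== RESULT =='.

Progress:
  pre ⊆ S: {truck_at(t3,portB)} ⊆ S  — applicable
  S \ del = {pkg_at(p3,portB)}
  ∪ add   = {pkg_at(p3,portB), truck_at(t3,hub)}

== RESULT ==
["pkg_at(p3,portB)", "truck_at(t3,hub)"]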